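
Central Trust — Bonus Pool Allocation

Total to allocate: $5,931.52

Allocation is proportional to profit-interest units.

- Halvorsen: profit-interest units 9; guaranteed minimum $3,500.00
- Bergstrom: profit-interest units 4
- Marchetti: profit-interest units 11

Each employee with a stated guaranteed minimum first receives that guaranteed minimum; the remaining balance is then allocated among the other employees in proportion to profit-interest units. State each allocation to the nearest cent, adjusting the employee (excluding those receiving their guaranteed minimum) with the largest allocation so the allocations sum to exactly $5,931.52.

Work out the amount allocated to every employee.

Halvorsen: $3,500.00 · Bergstrom: $648.41 · Marchetti: $1,783.11

Guaranteed amounts: Halvorsen $3,500.00. Remaining pool $2,431.52.
Remaining pool split over remaining profit-interest units 15: Bergstrom 648.4053 → $648.41; Marchetti 1,783.1147 → $1,783.11.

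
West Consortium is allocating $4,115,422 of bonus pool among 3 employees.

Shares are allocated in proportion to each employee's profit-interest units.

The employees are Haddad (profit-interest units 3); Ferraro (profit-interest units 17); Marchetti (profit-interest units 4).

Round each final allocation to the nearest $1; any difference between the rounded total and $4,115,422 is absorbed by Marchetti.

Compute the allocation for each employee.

Combined profit-interest units = 24.
Proportional shares: Haddad 3/24 × $4,115,422 = 514,427.75; Ferraro 17/24 × $4,115,422 = 2,915,090.58; Marchetti 4/24 × $4,115,422 = 685,903.67.
Rounded to nearest $1: Haddad $514,428; Ferraro $2,915,091; Marchetti $685,904. Sum = $4,115,423.
Difference $4,115,422 − $4,115,423 = −$1 applied to Marchetti: Marchetti becomes $685,903.

Haddad: $514,428; Ferraro: $2,915,091; Marchetti: $685,903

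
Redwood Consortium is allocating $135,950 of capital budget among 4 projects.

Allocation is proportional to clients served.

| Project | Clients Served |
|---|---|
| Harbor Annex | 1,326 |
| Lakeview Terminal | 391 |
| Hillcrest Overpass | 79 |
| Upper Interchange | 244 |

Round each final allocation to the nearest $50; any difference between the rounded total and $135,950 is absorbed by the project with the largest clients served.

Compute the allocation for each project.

Sum of clients served: 2,040.
Proportional shares: Harbor Annex 1,326/2,040 × $135,950 = 88,367.50; Lakeview Terminal 391/2,040 × $135,950 = 26,057.08; Hillcrest Overpass 79/2,040 × $135,950 = 5,264.73; Upper Interchange 244/2,040 × $135,950 = 16,260.69.
At nearest $50: Harbor Annex $88,350; Lakeview Terminal $26,050; Hillcrest Overpass $5,250; Upper Interchange $16,250. Sum = $135,900.
Difference $135,950 − $135,900 = +$50 applied to largest clients served (Harbor Annex): Harbor Annex becomes $88,400.

Harbor Annex: $88,400 | Lakeview Terminal: $26,050 | Hillcrest Overpass: $5,250 | Upper Interchange: $16,250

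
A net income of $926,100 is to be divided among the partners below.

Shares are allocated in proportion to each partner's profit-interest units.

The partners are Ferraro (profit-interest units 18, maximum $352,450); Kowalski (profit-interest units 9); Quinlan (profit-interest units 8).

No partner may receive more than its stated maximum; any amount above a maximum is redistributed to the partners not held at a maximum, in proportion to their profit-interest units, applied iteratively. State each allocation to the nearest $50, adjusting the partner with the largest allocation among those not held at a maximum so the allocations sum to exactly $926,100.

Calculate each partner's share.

Ferraro: $352,450 | Kowalski: $303,700 | Quinlan: $269,950

Combined profit-interest units = 35.
Proportional shares (ignoring caps): Ferraro 476,280.00; Kowalski 238,140.00; Quinlan 211,680.00.
Cap binds for Ferraro ($352,450); remaining pool $573,650 reallocated over remaining profit-interest units 17.
Remaining shares: Kowalski 303,697.06 → $303,700; Quinlan 269,952.94 → $269,950.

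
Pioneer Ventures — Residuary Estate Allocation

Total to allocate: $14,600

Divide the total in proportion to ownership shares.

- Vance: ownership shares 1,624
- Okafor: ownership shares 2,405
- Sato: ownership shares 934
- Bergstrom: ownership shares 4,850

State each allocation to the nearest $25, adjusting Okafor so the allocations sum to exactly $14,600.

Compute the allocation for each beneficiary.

Combined ownership shares = 9,813.
Unrounded shares: Vance 1,624/9,813 × $14,600 = 2,416.22; Okafor 2,405/9,813 × $14,600 = 3,578.21; Sato 934/9,813 × $14,600 = 1,389.63; Bergstrom 4,850/9,813 × $14,600 = 7,215.94.
After rounding ($25): Vance $2,425; Okafor $3,575; Sato $1,400; Bergstrom $7,225. Sum = $14,625.
Difference $14,600 − $14,625 = −$25 applied to Okafor: Okafor becomes $3,550.

Vance: $2,425 | Okafor: $3,550 | Sato: $1,400 | Bergstrom: $7,225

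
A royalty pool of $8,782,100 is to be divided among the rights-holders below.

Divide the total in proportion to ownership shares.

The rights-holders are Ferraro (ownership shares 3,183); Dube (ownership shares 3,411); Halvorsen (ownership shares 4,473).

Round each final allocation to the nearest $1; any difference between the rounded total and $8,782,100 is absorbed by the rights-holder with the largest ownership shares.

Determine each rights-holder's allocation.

Total ownership shares = 11,067.
Pro-rata amounts: Ferraro 3,183/11,067 × $8,782,100 = 2,525,835.75; Dube 3,411/11,067 × $8,782,100 = 2,706,762.73; Halvorsen 4,473/11,067 × $8,782,100 = 3,549,501.52.
Rounded to nearest $1: Ferraro $2,525,836; Dube $2,706,763; Halvorsen $3,549,502. Sum = $8,782,101.
Difference $8,782,100 − $8,782,101 = −$1 applied to largest ownership shares (Halvorsen): Halvorsen becomes $3,549,501.

Ferraro: $2,525,836 | Dube: $2,706,763 | Halvorsen: $3,549,501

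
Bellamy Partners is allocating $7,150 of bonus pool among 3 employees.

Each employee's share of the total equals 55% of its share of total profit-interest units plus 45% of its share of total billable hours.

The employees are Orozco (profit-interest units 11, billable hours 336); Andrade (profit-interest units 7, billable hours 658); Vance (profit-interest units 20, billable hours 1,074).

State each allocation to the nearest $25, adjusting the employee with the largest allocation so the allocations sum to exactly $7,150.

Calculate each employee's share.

Orozco: $1,650; Andrade: $1,750; Vance: $3,750

Profit-interest units total 38; billable hours total 2,068.
Combined weights (55% profit-interest units + 45% billable hours): Orozco 0.2323; Andrade 0.2445; Vance 0.5232.
Proportional shares: Orozco 1,661.12; Andrade 1,748.16; Vance 3,740.72.
Rounded to nearest $25: Orozco $1,650; Andrade $1,750; Vance $3,750. Sum = $7,150.
Rounded total matches; no reconciliation needed.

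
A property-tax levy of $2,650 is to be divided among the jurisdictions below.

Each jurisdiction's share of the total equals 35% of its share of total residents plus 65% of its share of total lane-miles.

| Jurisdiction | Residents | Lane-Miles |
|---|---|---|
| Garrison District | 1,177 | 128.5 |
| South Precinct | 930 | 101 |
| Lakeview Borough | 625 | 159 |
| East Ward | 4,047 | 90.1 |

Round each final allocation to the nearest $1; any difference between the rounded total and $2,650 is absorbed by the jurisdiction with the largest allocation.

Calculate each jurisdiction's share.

Totals — residents 6,779, lane-miles 478.6.
Blended shares (35% residents + 65% lane-miles): Garrison District 0.2353; South Precinct 0.1852; Lakeview Borough 0.2482; East Ward 0.3313.
Unrounded shares: Garrison District 623.51; South Precinct 490.75; Lakeview Borough 657.76; East Ward 877.98.
After rounding ($1): Garrison District $624; South Precinct $491; Lakeview Borough $658; East Ward $878. Sum = $2,651.
Difference $2,650 − $2,651 = −$1 applied to largest allocation (East Ward): East Ward becomes $877.

Garrison District: $624 | South Precinct: $491 | Lakeview Borough: $658 | East Ward: $877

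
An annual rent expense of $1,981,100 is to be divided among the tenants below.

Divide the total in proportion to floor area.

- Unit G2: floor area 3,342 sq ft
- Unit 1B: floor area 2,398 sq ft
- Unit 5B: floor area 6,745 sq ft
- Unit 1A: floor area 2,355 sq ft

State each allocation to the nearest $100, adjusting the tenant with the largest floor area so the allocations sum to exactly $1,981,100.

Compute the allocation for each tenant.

Unit G2: $446,100; Unit 1B: $320,100; Unit 5B: $900,500; Unit 1A: $314,400

Combined floor area = 14,840.
Pro-rata amounts: Unit G2 3,342/14,840 × $1,981,100 = 446,147.99; Unit 1B 2,398/14,840 × $1,981,100 = 320,126.54; Unit 5B 6,745/14,840 × $1,981,100 = 900,439.32; Unit 1A 2,355/14,840 × $1,981,100 = 314,386.15.
Rounded to nearest $100: Unit G2 $446,100; Unit 1B $320,100; Unit 5B $900,400; Unit 1A $314,400. Sum = $1,981,000.
Difference $1,981,100 − $1,981,000 = +$100 applied to largest floor area (Unit 5B): Unit 5B becomes $900,500.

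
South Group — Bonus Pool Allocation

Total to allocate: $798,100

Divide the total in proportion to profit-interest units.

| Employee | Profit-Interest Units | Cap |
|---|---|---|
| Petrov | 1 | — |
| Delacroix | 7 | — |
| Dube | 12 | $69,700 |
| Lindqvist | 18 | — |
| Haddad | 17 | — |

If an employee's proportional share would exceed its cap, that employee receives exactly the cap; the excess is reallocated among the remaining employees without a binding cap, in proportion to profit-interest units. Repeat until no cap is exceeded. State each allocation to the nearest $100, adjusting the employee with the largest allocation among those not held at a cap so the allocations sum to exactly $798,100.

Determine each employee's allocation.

Petrov: $16,900 · Delacroix: $118,600 · Dube: $69,700 · Lindqvist: $304,900 · Haddad: $288,000

Sum of profit-interest units: 55.
Pro-rata shares before constraints: Petrov 14,510.91; Delacroix 101,576.36; Dube 174,130.91; Lindqvist 261,196.36; Haddad 246,685.45.
Cap binds for Dube ($69,700); balance $728,400 reallocated over remaining profit-interest units 43.
Redistributed shares: Petrov 16,939.53 → $16,900; Delacroix 118,576.74 → $118,600; Lindqvist 304,911.63 → $304,900; Haddad 287,972.09 → $288,000.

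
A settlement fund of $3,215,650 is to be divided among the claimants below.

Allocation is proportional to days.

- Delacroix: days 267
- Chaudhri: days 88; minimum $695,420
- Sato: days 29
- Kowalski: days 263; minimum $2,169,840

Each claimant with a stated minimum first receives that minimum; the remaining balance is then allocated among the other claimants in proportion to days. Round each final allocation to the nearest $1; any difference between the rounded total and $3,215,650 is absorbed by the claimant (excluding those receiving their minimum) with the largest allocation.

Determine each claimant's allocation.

Delacroix: $316,061; Chaudhri: $695,420; Sato: $34,329; Kowalski: $2,169,840

Minimums first: Chaudhri $695,420; Kowalski $2,169,840. Residual $350,390.
Residual split over remaining days 296: Delacroix 316,061.25 → $316,061; Sato 34,328.75 → $34,329.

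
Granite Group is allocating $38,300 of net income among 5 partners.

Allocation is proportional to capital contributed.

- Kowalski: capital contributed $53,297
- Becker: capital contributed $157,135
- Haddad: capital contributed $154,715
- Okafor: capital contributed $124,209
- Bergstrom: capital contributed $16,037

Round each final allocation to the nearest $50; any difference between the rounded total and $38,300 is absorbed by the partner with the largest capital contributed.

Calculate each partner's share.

Kowalski: $4,050 · Becker: $11,950 · Haddad: $11,700 · Okafor: $9,400 · Bergstrom: $1,200

Combined capital contributed = 505,393.
Raw shares: Kowalski 53,297/505,393 × $38,300 = 4,038.99; Becker 157,135/505,393 × $38,300 = 11,908.10; Haddad 154,715/505,393 × $38,300 = 11,724.71; Okafor 124,209/505,393 × $38,300 = 9,412.88; Bergstrom 16,037/505,393 × $38,300 = 1,215.33.
Rounded to nearest $50: Kowalski $4,050; Becker $11,900; Haddad $11,700; Okafor $9,400; Bergstrom $1,200. Sum = $38,250.
Difference $38,300 − $38,250 = +$50 applied to largest capital contributed (Becker): Becker becomes $11,950.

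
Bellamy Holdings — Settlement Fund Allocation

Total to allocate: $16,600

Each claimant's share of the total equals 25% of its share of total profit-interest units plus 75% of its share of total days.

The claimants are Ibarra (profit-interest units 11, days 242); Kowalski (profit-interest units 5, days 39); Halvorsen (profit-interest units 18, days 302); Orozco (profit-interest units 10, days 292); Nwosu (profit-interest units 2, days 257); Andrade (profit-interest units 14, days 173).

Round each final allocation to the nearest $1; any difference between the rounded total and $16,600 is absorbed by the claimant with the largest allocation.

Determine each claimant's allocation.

Profit-interest units total 60; days total 1,305.
Composite weights (25% profit-interest units + 75% days): Ibarra 0.1849; Kowalski 0.0432; Halvorsen 0.2486; Orozco 0.2095; Nwosu 0.1560; Andrade 0.1578.
Pro-rata amounts: Ibarra 3,069.57; Kowalski 717.90; Halvorsen 4,126.15; Orozco 3,477.41; Nwosu 2,590.17; Andrade 2,618.79.
After rounding ($1): Ibarra $3,070; Kowalski $718; Halvorsen $4,126; Orozco $3,477; Nwosu $2,590; Andrade $2,619. Sum = $16,600.
Rounded total matches; no reconciliation needed.

Ibarra: $3,070; Kowalski: $718; Halvorsen: $4,126; Orozco: $3,477; Nwosu: $2,590; Andrade: $2,619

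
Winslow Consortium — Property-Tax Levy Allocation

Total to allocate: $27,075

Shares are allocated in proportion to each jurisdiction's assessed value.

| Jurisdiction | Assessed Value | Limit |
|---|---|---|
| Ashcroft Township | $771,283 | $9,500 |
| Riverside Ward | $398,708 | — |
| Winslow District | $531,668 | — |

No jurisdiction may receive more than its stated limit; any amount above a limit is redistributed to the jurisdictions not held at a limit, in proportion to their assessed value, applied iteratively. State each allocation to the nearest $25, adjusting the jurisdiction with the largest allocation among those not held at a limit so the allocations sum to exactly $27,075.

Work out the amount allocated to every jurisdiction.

Ashcroft Township: $9,500 · Riverside Ward: $7,525 · Winslow District: $10,050

Sum of assessed value: 1,701,659.
Pro-rata shares before constraints: Ashcroft Township 12,271.84; Riverside Ward 6,343.82; Winslow District 8,459.34.
Held at cap: Ashcroft Township ($9,500); residual $17,575 reallocated over remaining assessed value 930,376.
Remaining shares: Riverside Ward 7,531.68 → $7,525; Winslow District 10,043.32 → $10,050.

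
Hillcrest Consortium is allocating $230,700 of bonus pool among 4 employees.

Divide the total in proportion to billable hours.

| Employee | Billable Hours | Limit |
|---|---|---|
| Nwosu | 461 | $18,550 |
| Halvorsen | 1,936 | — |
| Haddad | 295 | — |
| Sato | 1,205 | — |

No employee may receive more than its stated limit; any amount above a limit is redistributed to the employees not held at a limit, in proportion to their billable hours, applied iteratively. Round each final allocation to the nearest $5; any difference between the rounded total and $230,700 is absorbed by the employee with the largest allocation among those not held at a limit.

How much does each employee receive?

Sum of billable hours: 3,897.
Proportional shares (ignoring caps): Nwosu 27,290.92; Halvorsen 114,610.01; Haddad 17,463.82; Sato 71,335.26.
Cap binds for Nwosu ($18,550); balance $212,150 reallocated over remaining billable hours 3,436.
Redistributed shares: Halvorsen 119,535.04 → $119,535; Haddad 18,214.28 → $18,215; Sato 74,400.68 → $74,400.

Nwosu: $18,550 | Halvorsen: $119,535 | Haddad: $18,215 | Sato: $74,400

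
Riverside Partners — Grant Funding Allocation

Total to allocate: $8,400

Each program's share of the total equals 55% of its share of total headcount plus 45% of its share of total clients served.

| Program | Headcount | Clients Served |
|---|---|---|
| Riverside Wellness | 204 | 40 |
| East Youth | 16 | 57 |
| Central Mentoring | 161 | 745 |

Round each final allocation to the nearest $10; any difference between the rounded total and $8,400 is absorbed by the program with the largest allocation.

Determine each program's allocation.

Totals — headcount 381, clients served 842.
Composite weights (55% headcount + 45% clients served): Riverside Wellness 0.3159; East Youth 0.0536; Central Mentoring 0.6306.
Unrounded shares: Riverside Wellness 2,653.27; East Youth 449.91; Central Mentoring 5,296.82.
After rounding ($10): Riverside Wellness $2,650; East Youth $450; Central Mentoring $5,300. Sum = $8,400.
No rounding difference to absorb.

Riverside Wellness: $2,650; East Youth: $450; Central Mentoring: $5,300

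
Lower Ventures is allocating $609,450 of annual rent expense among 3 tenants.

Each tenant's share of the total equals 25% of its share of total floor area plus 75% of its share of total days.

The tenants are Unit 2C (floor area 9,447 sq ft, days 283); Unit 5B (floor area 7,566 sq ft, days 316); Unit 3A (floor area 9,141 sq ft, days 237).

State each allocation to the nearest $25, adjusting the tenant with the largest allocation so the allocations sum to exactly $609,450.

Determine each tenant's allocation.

Floor area total 26,154; days total 836.
Combined weights (25% floor area + 75% days): Unit 2C 0.3442; Unit 5B 0.3558; Unit 3A 0.3000.
Proportional shares: Unit 2C 209,766.13; Unit 5B 216,851.12; Unit 3A 182,832.75.
At nearest $25: Unit 2C $209,775; Unit 5B $216,850; Unit 3A $182,825. Sum = $609,450.
No rounding difference to absorb.

Unit 2C: $209,775 | Unit 5B: $216,850 | Unit 3A: $182,825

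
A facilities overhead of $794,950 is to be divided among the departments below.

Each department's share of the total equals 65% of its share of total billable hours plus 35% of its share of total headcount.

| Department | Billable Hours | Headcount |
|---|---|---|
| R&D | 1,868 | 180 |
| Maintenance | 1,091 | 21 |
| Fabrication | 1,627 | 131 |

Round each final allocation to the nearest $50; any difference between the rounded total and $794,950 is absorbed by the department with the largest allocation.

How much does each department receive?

R&D: $361,300; Maintenance: $140,550; Fabrication: $293,100

Totals — billable hours 4,586, headcount 332.
Composite weights (65% billable hours + 35% headcount): R&D 0.4545; Maintenance 0.1768; Fabrication 0.3687.
Raw shares: R&D 361,321.75; Maintenance 140,525.08; Fabrication 293,103.17.
After rounding ($50): R&D $361,300; Maintenance $140,550; Fabrication $293,100. Sum = $794,950.
Sum already equals the total — no adjustment.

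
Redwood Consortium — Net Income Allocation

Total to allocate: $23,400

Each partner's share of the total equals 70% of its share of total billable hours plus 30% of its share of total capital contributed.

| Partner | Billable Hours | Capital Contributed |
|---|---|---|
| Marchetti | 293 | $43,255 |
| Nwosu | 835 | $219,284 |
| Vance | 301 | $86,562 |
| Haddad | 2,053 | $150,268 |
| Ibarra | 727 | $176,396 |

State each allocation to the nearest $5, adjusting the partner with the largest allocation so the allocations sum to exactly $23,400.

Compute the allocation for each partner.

Marchetti: $1,590; Nwosu: $5,530; Vance: $2,070; Haddad: $9,550; Ibarra: $4,660

Billable hours total 4,209; capital contributed total 675,765.
Blended shares (70% billable hours + 30% capital contributed): Marchetti 0.0679; Nwosu 0.2362; Vance 0.0885; Haddad 0.4081; Ibarra 0.1992.
Pro-rata amounts: Marchetti 1,589.60; Nwosu 5,527.51; Vance 2,070.62; Haddad 9,550.60; Ibarra 4,661.68.
After rounding ($5): Marchetti $1,590; Nwosu $5,530; Vance $2,070; Haddad $9,550; Ibarra $4,660. Sum = $23,400.
Sum already equals the total — no adjustment.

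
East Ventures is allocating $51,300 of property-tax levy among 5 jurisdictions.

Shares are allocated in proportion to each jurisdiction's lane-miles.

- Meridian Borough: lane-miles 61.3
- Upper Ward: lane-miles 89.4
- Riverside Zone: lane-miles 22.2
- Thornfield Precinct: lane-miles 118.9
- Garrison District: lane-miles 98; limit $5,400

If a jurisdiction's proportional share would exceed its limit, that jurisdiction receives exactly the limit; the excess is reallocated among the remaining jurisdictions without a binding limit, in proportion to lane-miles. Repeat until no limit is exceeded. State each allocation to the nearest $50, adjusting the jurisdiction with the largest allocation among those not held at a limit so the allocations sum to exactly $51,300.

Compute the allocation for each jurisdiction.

Meridian Borough: $9,650; Upper Ward: $14,050; Riverside Zone: $3,500; Thornfield Precinct: $18,700; Garrison District: $5,400

Lane-miles total: 389.8.
Proportional shares (ignoring caps): Meridian Borough 8,067.44; Upper Ward 11,765.57; Riverside Zone 2,921.65; Thornfield Precinct 15,647.95; Garrison District 12,897.38.
Capped: Garrison District ($5,400); balance $45,900 reallocated over remaining lane-miles 291.8.
Remaining shares: Meridian Borough 9,642.46 → $9,650; Upper Ward 14,062.58 → $14,050; Riverside Zone 3,492.05 → $3,500; Thornfield Precinct 18,702.91 → $18,700.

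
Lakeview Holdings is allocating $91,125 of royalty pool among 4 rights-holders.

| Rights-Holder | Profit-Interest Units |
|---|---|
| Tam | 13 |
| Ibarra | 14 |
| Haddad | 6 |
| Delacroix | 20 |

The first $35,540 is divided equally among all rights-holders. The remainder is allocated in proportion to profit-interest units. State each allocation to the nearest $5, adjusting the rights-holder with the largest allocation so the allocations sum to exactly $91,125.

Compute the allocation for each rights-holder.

Tam: $22,520; Ibarra: $23,570; Haddad: $15,180; Delacroix: $29,855

First tranche $35,540 split equally: $8,885 each.
Remainder $55,585 by profit-interest units (total 53): Tam 13,634.06 → $13,635; Ibarra 14,682.83 → $14,685; Haddad 6,292.64 → $6,295; Delacroix 20,975.47 → $20,975.
Rounding difference −$5 on remainder applied to Delacroix.
Totals: Tam $8,885 + $13,635 = $22,520; Ibarra $8,885 + $14,685 = $23,570; Haddad $8,885 + $6,295 = $15,180; Delacroix $8,885 + $20,970 = $29,855.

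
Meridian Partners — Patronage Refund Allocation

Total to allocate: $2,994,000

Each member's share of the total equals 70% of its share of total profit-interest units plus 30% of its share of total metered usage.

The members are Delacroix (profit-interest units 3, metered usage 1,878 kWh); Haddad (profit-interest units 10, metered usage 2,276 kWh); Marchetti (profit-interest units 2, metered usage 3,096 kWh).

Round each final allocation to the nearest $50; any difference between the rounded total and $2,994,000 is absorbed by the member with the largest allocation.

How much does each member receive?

Totals — profit-interest units 15, metered usage 7,250.
Composite weights (70% profit-interest units + 30% metered usage): Delacroix 0.2177; Haddad 0.5608; Marchetti 0.2214.
Proportional shares: Delacroix 651,824.77; Haddad 1,679,172.86; Marchetti 663,002.37.
At nearest $50: Delacroix $651,800; Haddad $1,679,150; Marchetti $663,000. Sum = $2,993,950.
Difference $2,994,000 − $2,993,950 = +$50 applied to largest allocation (Haddad): Haddad becomes $1,679,200.

Delacroix: $651,800 · Haddad: $1,679,200 · Marchetti: $663,000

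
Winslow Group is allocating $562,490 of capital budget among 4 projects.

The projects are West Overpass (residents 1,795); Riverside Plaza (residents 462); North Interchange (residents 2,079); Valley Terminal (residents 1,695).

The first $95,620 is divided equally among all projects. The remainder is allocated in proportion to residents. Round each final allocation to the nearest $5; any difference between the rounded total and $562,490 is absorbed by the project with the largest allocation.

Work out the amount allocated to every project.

West Overpass: $162,860 · Riverside Plaza: $59,670 · North Interchange: $184,840 · Valley Terminal: $155,120

First tranche $95,620 split equally: $23,905 each.
Remainder $466,870 by residents (total 6,031): West Overpass 138,954.01 → $138,955; Riverside Plaza 35,764.21 → $35,765; North Interchange 160,938.94 → $160,940; Valley Terminal 131,212.84 → $131,215.
Rounding difference −$5 on remainder applied to North Interchange.
Totals: West Overpass $23,905 + $138,955 = $162,860; Riverside Plaza $23,905 + $35,765 = $59,670; North Interchange $23,905 + $160,935 = $184,840; Valley Terminal $23,905 + $131,215 = $155,120.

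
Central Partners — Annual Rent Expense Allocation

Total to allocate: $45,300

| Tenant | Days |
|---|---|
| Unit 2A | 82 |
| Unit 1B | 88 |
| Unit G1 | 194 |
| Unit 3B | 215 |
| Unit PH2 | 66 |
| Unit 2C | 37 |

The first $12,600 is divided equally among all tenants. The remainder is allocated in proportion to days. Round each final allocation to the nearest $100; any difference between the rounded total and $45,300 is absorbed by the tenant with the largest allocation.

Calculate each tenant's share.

First tranche $12,600 split equally: $2,100 each.
Remainder $32,700 by days (total 682): Unit 2A 3,931.67 → $3,900; Unit 1B 4,219.35 → $4,200; Unit G1 9,301.76 → $9,300; Unit 3B 10,308.65 → $10,300; Unit PH2 3,164.52 → $3,200; Unit 2C 1,774.05 → $1,800.
Totals: Unit 2A $2,100 + $3,900 = $6,000; Unit 1B $2,100 + $4,200 = $6,300; Unit G1 $2,100 + $9,300 = $11,400; Unit 3B $2,100 + $10,300 = $12,400; Unit PH2 $2,100 + $3,200 = $5,300; Unit 2C $2,100 + $1,800 = $3,900.

Unit 2A: $6,000 | Unit 1B: $6,300 | Unit G1: $11,400 | Unit 3B: $12,400 | Unit PH2: $5,300 | Unit 2C: $3,900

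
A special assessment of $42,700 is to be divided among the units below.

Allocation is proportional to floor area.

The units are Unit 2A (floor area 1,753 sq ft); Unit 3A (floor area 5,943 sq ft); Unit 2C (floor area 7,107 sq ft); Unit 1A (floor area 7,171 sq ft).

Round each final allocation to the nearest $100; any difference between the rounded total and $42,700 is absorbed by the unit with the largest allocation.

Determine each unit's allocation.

Unit 2A: $3,400 | Unit 3A: $11,500 | Unit 2C: $13,800 | Unit 1A: $14,000

Total floor area = 21,974.
Unrounded shares: Unit 2A 1,753/21,974 × $42,700 = 3,406.44; Unit 3A 5,943/21,974 × $42,700 = 11,548.47; Unit 2C 7,107/21,974 × $42,700 = 13,810.36; Unit 1A 7,171/21,974 × $42,700 = 13,934.73.
At nearest $100: Unit 2A $3,400; Unit 3A $11,500; Unit 2C $13,800; Unit 1A $13,900. Sum = $42,600.
Difference $42,700 − $42,600 = +$100 applied to largest allocation (Unit 1A): Unit 1A becomes $14,000.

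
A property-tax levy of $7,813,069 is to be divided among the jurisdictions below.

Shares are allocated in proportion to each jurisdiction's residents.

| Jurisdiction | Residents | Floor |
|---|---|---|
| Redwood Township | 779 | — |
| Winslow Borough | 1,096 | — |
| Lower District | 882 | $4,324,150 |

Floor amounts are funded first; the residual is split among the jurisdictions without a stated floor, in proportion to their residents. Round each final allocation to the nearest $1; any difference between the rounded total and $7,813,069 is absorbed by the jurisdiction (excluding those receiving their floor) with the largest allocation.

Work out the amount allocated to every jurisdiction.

Guaranteed amounts: Lower District $4,324,150. Residual $3,488,919.
Residual split over remaining residents 1,875: Redwood Township 1,449,529.55 → $1,449,530; Winslow Borough 2,039,389.45 → $2,039,389.

Redwood Township: $1,449,530; Winslow Borough: $2,039,389; Lower District: $4,324,150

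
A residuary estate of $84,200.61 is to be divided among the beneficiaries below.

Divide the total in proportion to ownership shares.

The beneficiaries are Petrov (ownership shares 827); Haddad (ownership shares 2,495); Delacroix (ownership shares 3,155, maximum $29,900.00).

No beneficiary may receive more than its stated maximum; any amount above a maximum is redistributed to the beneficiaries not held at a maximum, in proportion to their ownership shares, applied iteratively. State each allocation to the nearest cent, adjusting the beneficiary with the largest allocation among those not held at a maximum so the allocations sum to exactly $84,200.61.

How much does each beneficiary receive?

Petrov: $13,517.94; Haddad: $40,782.67; Delacroix: $29,900.00

Combined ownership shares = 6,477.
Unconstrained shares: Petrov 10,750.9502; Haddad 32,434.8498; Delacroix 41,014.8100.
Cap binds for Delacroix ($29,900.00); remaining pool $54,300.61 reallocated over remaining ownership shares 3,322.
Redistributed shares: Petrov 13,517.9423 → $13,517.94; Haddad 40,782.6677 → $40,782.67.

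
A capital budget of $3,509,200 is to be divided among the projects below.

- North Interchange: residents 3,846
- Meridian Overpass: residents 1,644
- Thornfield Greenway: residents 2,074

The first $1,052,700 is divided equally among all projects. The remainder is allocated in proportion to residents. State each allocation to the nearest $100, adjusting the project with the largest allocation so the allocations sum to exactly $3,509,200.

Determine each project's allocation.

North Interchange: $1,599,900; Meridian Overpass: $884,800; Thornfield Greenway: $1,024,500

$1,052,700 shared equally gives $350,900 per project.
Remainder $2,456,500 by residents (total 7,564): North Interchange 1,249,034.77 → $1,249,000; Meridian Overpass 533,908.78 → $533,900; Thornfield Greenway 673,556.45 → $673,600.
Totals: North Interchange $350,900 + $1,249,000 = $1,599,900; Meridian Overpass $350,900 + $533,900 = $884,800; Thornfield Greenway $350,900 + $673,600 = $1,024,500.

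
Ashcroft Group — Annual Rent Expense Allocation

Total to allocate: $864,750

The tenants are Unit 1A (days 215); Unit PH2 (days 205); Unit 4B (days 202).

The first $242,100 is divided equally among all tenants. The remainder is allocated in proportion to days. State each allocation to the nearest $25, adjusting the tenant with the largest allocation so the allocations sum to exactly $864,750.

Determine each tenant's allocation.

Unit 1A: $295,925 · Unit PH2: $285,925 · Unit 4B: $282,900

Equal tier: $242,100 ÷ 3 = $80,700 apiece.
Remainder $622,650 by days (total 622): Unit 1A 215,224.68 → $215,225; Unit PH2 205,214.23 → $205,225; Unit 4B 202,211.09 → $202,200.
Totals: Unit 1A $80,700 + $215,225 = $295,925; Unit PH2 $80,700 + $205,225 = $285,925; Unit 4B $80,700 + $202,200 = $282,900.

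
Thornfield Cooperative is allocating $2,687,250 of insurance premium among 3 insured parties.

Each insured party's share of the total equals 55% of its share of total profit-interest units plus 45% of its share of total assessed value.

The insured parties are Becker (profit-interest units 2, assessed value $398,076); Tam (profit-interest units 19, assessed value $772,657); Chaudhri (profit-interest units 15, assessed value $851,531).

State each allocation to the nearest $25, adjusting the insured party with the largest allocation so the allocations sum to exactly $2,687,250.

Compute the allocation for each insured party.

Becker: $320,150 · Tam: $1,242,075 · Chaudhri: $1,125,025

Totals — profit-interest units 36, assessed value 2,022,264.
Combined weights (55% profit-interest units + 45% assessed value): Becker 0.1191; Tam 0.4622; Chaudhri 0.4187.
Proportional shares: Becker 320,149.75; Tam 1,242,078.22; Chaudhri 1,125,022.03.
After rounding ($25): Becker $320,150; Tam $1,242,075; Chaudhri $1,125,025. Sum = $2,687,250.
Sum already equals the total — no adjustment.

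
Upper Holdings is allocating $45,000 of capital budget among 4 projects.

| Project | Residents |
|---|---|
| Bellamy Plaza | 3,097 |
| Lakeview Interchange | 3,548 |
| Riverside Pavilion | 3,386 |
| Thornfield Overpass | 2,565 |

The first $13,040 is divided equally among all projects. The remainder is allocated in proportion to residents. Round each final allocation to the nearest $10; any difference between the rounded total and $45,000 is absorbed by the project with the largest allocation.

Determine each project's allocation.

Bellamy Plaza: $11,120; Lakeview Interchange: $12,260; Riverside Pavilion: $11,850; Thornfield Overpass: $9,770

$13,040 shared equally gives $3,260 per project.
Remainder $31,960 by residents (total 12,596): Bellamy Plaza 7,858.06 → $7,860; Lakeview Interchange 9,002.39 → $9,000; Riverside Pavilion 8,591.34 → $8,590; Thornfield Overpass 6,508.21 → $6,510.
Totals: Bellamy Plaza $3,260 + $7,860 = $11,120; Lakeview Interchange $3,260 + $9,000 = $12,260; Riverside Pavilion $3,260 + $8,590 = $11,850; Thornfield Overpass $3,260 + $6,510 = $9,770.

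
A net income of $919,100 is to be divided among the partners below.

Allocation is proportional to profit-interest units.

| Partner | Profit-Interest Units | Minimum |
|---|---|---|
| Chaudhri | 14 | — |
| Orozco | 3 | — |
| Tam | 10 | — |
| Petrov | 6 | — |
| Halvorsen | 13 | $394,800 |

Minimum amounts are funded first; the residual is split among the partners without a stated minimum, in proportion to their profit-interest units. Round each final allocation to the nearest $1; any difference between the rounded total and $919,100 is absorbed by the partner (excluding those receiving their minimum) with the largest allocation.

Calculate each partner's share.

Chaudhri: $222,430 · Orozco: $47,664 · Tam: $158,879 · Petrov: $95,327 · Halvorsen: $394,800

Minimums first: Halvorsen $394,800. Remaining pool $524,300.
Remaining pool split over remaining profit-interest units 33: Chaudhri 222,430.30 → $222,430; Orozco 47,663.64 → $47,664; Tam 158,878.79 → $158,879; Petrov 95,327.27 → $95,327.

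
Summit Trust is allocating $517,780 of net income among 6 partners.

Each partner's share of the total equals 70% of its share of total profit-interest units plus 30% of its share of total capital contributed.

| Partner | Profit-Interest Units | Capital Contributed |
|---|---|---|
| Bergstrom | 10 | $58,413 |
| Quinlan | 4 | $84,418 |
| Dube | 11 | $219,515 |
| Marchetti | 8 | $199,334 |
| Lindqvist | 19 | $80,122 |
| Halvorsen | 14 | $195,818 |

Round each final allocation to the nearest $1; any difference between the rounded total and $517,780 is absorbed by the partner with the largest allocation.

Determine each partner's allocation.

Profit-interest units total 66; capital contributed total 837,620.
Blended shares (70% profit-interest units + 30% capital contributed): Bergstrom 0.1270; Quinlan 0.0727; Dube 0.1953; Marchetti 0.1562; Lindqvist 0.2302; Halvorsen 0.2186.
Raw shares: Bergstrom 65,748.57; Quinlan 37,621.48; Dube 101,116.03; Marchetti 80,898.71; Lindqvist 119,198.89; Halvorsen 113,196.32.
Rounded to nearest $1: Bergstrom $65,749; Quinlan $37,621; Dube $101,116; Marchetti $80,899; Lindqvist $119,199; Halvorsen $113,196. Sum = $517,780.
No rounding difference to absorb.

Bergstrom: $65,749 | Quinlan: $37,621 | Dube: $101,116 | Marchetti: $80,899 | Lindqvist: $119,199 | Halvorsen: $113,196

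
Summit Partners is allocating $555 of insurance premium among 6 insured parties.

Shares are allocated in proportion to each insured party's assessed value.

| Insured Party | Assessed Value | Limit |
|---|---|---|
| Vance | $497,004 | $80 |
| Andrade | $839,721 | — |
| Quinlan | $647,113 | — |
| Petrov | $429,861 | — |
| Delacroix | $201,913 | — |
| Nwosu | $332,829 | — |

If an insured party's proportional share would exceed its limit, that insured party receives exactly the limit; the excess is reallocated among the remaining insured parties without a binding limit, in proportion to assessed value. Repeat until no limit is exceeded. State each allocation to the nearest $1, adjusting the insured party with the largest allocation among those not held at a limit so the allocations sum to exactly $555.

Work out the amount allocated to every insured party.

Vance: $80 · Andrade: $164 · Quinlan: $125 · Petrov: $83 · Delacroix: $39 · Nwosu: $64

Combined assessed value = 2,948,441.
Pro-rata shares before constraints: Vance 93.55; Andrade 158.06; Quinlan 121.81; Petrov 80.91; Delacroix 38.01; Nwosu 62.65.
Held at cap: Vance ($80); remaining pool $475 reallocated over remaining assessed value 2,451,437.
Redistributed shares: Andrade 162.71 → $163; Quinlan 125.39 → $125; Petrov 83.29 → $83; Delacroix 39.12 → $39; Nwosu 64.49 → $64.
Rounding difference +$1 applied to Andrade → $164.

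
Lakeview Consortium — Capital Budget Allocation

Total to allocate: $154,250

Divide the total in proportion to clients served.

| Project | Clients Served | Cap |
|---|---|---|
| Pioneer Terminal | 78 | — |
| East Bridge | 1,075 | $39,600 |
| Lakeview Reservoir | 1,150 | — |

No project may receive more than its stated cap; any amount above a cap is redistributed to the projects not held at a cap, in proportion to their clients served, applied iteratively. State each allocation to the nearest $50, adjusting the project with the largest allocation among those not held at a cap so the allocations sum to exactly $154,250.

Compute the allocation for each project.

Pioneer Terminal: $7,300 · East Bridge: $39,600 · Lakeview Reservoir: $107,350

Combined clients served = 2,303.
Proportional shares (ignoring caps): Pioneer Terminal 5,224.27; East Bridge 72,001.19; Lakeview Reservoir 77,024.53.
Capped: East Bridge ($39,600); remaining pool $114,650 reallocated over remaining clients served 1,228.
Shares after redistribution: Pioneer Terminal 7,282.33 → $7,300; Lakeview Reservoir 107,367.67 → $107,350.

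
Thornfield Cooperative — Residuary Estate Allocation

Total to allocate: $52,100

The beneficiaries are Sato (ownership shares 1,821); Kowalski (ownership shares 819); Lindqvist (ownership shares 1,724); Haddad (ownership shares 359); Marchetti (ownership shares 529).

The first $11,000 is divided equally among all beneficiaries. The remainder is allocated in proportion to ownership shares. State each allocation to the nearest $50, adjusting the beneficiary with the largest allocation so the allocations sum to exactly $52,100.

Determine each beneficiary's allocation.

Sato: $16,450; Kowalski: $8,600; Lindqvist: $15,700; Haddad: $5,000; Marchetti: $6,350

First tranche $11,000 split equally: $2,200 each.
Remainder $41,100 by ownership shares (total 5,252): Sato 14,250.40 → $14,250; Kowalski 6,409.16 → $6,400; Lindqvist 13,491.32 → $13,500; Haddad 2,809.39 → $2,800; Marchetti 4,139.74 → $4,150.
Totals: Sato $2,200 + $14,250 = $16,450; Kowalski $2,200 + $6,400 = $8,600; Lindqvist $2,200 + $13,500 = $15,700; Haddad $2,200 + $2,800 = $5,000; Marchetti $2,200 + $4,150 = $6,350.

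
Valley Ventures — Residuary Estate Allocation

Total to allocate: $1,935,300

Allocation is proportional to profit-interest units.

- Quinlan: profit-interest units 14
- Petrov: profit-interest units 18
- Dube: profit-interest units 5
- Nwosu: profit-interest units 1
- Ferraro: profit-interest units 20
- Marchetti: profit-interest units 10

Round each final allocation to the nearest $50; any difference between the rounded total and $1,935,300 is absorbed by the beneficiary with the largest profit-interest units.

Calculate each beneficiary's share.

Sum of profit-interest units: 14 + 18 + 5 + 1 + 20 + 10 = 68.
Unrounded shares: Quinlan 398,444.12; Petrov 512,285.29; Dube 142,301.47; Nwosu 28,460.29; Ferraro 569,205.88; Marchetti 284,602.94.
Rounded to nearest $50: Quinlan $398,450; Petrov $512,300; Dube $142,300; Nwosu $28,450; Ferraro $569,200; Marchetti $284,600. Sum = $1,935,300.
Rounded total matches; no reconciliation needed.

Quinlan: $398,450 · Petrov: $512,300 · Dube: $142,300 · Nwosu: $28,450 · Ferraro: $569,200 · Marchetti: $284,600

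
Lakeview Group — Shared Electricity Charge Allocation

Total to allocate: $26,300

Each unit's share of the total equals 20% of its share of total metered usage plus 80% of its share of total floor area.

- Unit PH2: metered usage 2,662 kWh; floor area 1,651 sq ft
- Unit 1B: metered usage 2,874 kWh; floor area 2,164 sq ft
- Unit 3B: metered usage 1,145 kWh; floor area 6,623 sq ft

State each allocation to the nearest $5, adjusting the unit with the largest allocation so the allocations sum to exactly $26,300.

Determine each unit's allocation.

Unit PH2: $5,425 · Unit 1B: $6,625 · Unit 3B: $14,250

Totals — metered usage 6,681, floor area 10,438.
Blended shares (20% metered usage + 80% floor area): Unit PH2 0.2062; Unit 1B 0.2519; Unit 3B 0.5419.
Raw shares: Unit PH2 5,423.75; Unit 1B 6,624.72; Unit 3B 14,251.53.
At nearest $5: Unit PH2 $5,425; Unit 1B $6,625; Unit 3B $14,250. Sum = $26,300.
Sum already equals the total — no adjustment.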